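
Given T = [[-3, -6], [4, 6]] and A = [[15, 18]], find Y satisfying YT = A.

Y = [[3, 6]]

Right-multiplying both sides by T⁻¹ gives Y = AT⁻¹.
det T = 6; the adjugate gives T⁻¹ = [[1, 1], [-2/3, -1/2]].
Y = AT⁻¹ = [[15, 18]] · [[1, 1], [-2/3, -1/2]] = [[3, 6]].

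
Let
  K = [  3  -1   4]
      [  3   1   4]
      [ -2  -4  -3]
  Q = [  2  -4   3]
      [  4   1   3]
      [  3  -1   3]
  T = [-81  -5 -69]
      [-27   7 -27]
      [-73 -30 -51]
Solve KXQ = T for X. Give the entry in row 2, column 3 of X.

Left-multiply by K⁻¹ and right-multiply by Q⁻¹: X = K⁻¹TQ⁻¹.
K has determinant -2; K⁻¹ = [[-13/2, 19/2, 4], [-1/2, 1/2, 0], [5, -7, -3]].
det Q = 3, so Q⁻¹ = [[2, 3, -5], [-1, -1, 2], [-7/3, -10/3, 6]].
K⁻¹T = [[-22, -21, -12], [27, 6, 21], [3, 16, -3]].
X = (K⁻¹T)Q⁻¹ = [[5, -5, -4], [-1, 5, 3], [-3, 3, -1]].

3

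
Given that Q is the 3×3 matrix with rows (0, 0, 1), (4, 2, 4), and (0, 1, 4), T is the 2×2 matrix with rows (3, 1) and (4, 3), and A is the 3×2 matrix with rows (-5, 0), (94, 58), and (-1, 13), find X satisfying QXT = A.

X = [[5, 1], [1, 4], [-3, 1]]

Left-multiply by Q⁻¹ and right-multiply by T⁻¹: X = Q⁻¹AT⁻¹.
det Q = 4; the adjugate gives Q⁻¹ = [[1, 1/4, -1/2], [-4, 0, 1], [1, 0, 0]].
T has determinant 5; T⁻¹ = [[3/5, -1/5], [-4/5, 3/5]].
Q⁻¹A = [[19, 8], [19, 13], [-5, 0]].
X = (Q⁻¹A)T⁻¹ = [[5, 1], [1, 4], [-3, 1]].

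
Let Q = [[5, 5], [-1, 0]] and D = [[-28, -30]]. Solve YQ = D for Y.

Q is on the right of Y, so right-multiply by Q⁻¹: Y = DQ⁻¹.
det Q = 5, so Q⁻¹ = [[0, -1], [1/5, 1]].
Y = DQ⁻¹ = [[-28, -30]] · [[0, -1], [1/5, 1]] = [[-6, -2]].

Y = [[-6, -2]]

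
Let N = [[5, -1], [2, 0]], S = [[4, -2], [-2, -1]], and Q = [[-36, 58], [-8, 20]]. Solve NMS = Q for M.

M = [[-3, -4], [4, 0]]

Left-multiply by N⁻¹ and right-multiply by S⁻¹: M = N⁻¹QS⁻¹.
det N = 2; the adjugate gives N⁻¹ = [[0, 1/2], [-1, 5/2]].
det S = -8, so S⁻¹ = [[1/8, -1/4], [-1/4, -1/2]].
N⁻¹Q = [[-4, 10], [16, -8]].
M = (N⁻¹Q)S⁻¹ = [[-3, -4], [4, 0]].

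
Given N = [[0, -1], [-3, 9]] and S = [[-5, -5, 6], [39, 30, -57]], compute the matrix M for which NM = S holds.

N is on the left of M, so left-multiply by N⁻¹: M = N⁻¹S.
det N = -3; the adjugate gives N⁻¹ = [[-3, -1/3], [-1, 0]].
M = N⁻¹S = [[-3, -1/3], [-1, 0]] · [[-5, -5, 6], [39, 30, -57]] = [[2, 5, 1], [5, 5, -6]].

M = [[2, 5, 1], [5, 5, -6]]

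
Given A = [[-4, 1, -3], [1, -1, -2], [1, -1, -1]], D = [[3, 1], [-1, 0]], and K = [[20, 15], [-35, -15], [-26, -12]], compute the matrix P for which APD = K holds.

Isolating P: multiply by A⁻¹ from the left and D⁻¹ from the right, so P = A⁻¹KD⁻¹.
det A = 3, so A⁻¹ = [[-1/3, 4/3, -5/3], [-1/3, 7/3, -11/3], [0, -1, 1]].
det D = 1, so D⁻¹ = [[0, -1], [1, 3]].
A⁻¹K = [[-10, -5], [7, 4], [9, 3]].
P = (A⁻¹K)D⁻¹ = [[-5, -5], [4, 5], [3, 0]].

P = [[-5, -5], [4, 5], [3, 0]]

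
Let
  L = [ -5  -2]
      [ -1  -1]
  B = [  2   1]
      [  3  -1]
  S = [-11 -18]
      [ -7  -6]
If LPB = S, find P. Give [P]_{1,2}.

-1

Left-multiply by L⁻¹ and right-multiply by B⁻¹: P = L⁻¹SB⁻¹.
det L = 3; the adjugate gives L⁻¹ = [[-1/3, 2/3], [1/3, -5/3]].
det B = -5, so B⁻¹ = [[1/5, 1/5], [3/5, -2/5]].
L⁻¹S = [[-1, 2], [8, 4]].
P = (L⁻¹S)B⁻¹ = [[1, -1], [4, 0]].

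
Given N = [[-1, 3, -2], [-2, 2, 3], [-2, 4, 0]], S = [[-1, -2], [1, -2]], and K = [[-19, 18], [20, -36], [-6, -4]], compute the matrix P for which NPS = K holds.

P = [[0, -5], [1, -3], [-1, 5]]

Left-multiply by N⁻¹ and right-multiply by S⁻¹: P = N⁻¹KS⁻¹.
det N = 2; the adjugate gives N⁻¹ = [[-6, -4, 13/2], [-3, -2, 7/2], [-2, -1, 2]].
det S = 4; the adjugate gives S⁻¹ = [[-1/2, 1/2], [-1/4, -1/4]].
N⁻¹K = [[-5, 10], [-4, 4], [6, -8]].
P = (N⁻¹K)S⁻¹ = [[0, -5], [1, -3], [-1, 5]].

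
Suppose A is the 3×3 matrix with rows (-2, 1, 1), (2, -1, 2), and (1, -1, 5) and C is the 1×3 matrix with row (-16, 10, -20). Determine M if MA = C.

M = [[4, -2, -4]]

Since A sits to the right of M, M = CA⁻¹.
A has determinant -3; A⁻¹ = [[1, 2, -1], [8/3, 11/3, -2], [1/3, 1/3, 0]].
M = CA⁻¹ = [[-16, 10, -20]] · [[1, 2, -1], [8/3, 11/3, -2], [1/3, 1/3, 0]] = [[4, -2, -4]].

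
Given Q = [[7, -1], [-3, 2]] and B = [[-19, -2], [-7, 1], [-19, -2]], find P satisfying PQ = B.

P = [[-4, -3], [-1, 0], [-4, -3]]

Right-multiplying both sides by Q⁻¹ gives P = BQ⁻¹.
det Q = 11; the adjugate gives Q⁻¹ = [[2/11, 1/11], [3/11, 7/11]].
P = BQ⁻¹ = [[-19, -2], [-7, 1], [-19, -2]] · [[2/11, 1/11], [3/11, 7/11]] = [[-4, -3], [-1, 0], [-4, -3]].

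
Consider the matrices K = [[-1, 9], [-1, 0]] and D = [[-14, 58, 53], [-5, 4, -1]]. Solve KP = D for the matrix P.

P = [[5, -4, 1], [-1, 6, 6]]

K is on the left of P, so left-multiply by K⁻¹: P = K⁻¹D.
K has determinant 9; K⁻¹ = [[0, -1], [1/9, -1/9]].
P = K⁻¹D = [[0, -1], [1/9, -1/9]] · [[-14, 58, 53], [-5, 4, -1]] = [[5, -4, 1], [-1, 6, 6]].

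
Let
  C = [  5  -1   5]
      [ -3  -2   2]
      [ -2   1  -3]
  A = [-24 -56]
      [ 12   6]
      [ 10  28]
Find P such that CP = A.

C is on the left of P, so left-multiply by C⁻¹: P = C⁻¹A.
det C = -2; the adjugate gives C⁻¹ = [[-2, -1, -4], [13/2, 5/2, 25/2], [7/2, 3/2, 13/2]].
P = C⁻¹A = [[-2, -1, -4], [13/2, 5/2, 25/2], [7/2, 3/2, 13/2]] · [[-24, -56], [12, 6], [10, 28]] = [[-4, -6], [-1, 1], [-1, -5]].

P = [[-4, -6], [-1, 1], [-1, -5]]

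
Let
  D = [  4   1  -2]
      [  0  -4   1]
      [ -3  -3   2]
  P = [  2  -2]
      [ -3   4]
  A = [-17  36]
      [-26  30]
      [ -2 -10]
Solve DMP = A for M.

Isolating M: multiply by D⁻¹ from the left and P⁻¹ from the right, so M = D⁻¹AP⁻¹.
det D = 1, so D⁻¹ = [[-5, 4, -7], [-3, 2, -4], [-12, 9, -16]].
P has determinant 2; P⁻¹ = [[2, 1], [3/2, 1]].
D⁻¹A = [[-5, 10], [7, -8], [2, -2]].
M = (D⁻¹A)P⁻¹ = [[5, 5], [2, -1], [1, 0]].

M = [[5, 5], [2, -1], [1, 0]]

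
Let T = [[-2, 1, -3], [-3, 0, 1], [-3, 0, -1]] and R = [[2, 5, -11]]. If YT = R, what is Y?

Since T sits to the right of Y, Y = RT⁻¹.
T has determinant -6; T⁻¹ = [[0, -1/6, -1/6], [1, 7/6, -11/6], [0, 1/2, -1/2]].
Y = RT⁻¹ = [[2, 5, -11]] · [[0, -1/6, -1/6], [1, 7/6, -11/6], [0, 1/2, -1/2]] = [[5, 0, -4]].

Y = [[5, 0, -4]]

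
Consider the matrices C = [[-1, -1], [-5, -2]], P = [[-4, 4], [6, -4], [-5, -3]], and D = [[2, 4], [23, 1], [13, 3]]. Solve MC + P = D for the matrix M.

M = [[4, -2], [3, -4], [2, -4]]

MC = D − P = [[6, 0], [17, 5], [18, 6]].
Since C sits to the right of M, M = (D − P)C⁻¹.
C has determinant -3; C⁻¹ = [[2/3, -1/3], [-5/3, 1/3]].
M = (D − P)C⁻¹ = [[4, -2], [3, -4], [2, -4]].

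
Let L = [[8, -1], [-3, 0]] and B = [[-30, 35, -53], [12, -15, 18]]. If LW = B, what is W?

W = [[-4, 5, -6], [-2, 5, 5]]

Since L multiplies W on the left, W = L⁻¹B.
L has determinant -3; L⁻¹ = [[0, -1/3], [-1, -8/3]].
W = L⁻¹B = [[0, -1/3], [-1, -8/3]] · [[-30, 35, -53], [12, -15, 18]] = [[-4, 5, -6], [-2, 5, 5]].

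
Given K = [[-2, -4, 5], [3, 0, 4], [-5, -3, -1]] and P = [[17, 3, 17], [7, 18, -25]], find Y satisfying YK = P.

K is on the right of Y, so right-multiply by K⁻¹: Y = PK⁻¹.
K has determinant -1; K⁻¹ = [[-12, 19, 16], [17, -27, -23], [9, -14, -12]].
Y = PK⁻¹ = [[17, 3, 17], [7, 18, -25]] · [[-12, 19, 16], [17, -27, -23], [9, -14, -12]] = [[0, 4, -1], [-3, -3, -2]].

Y = [[0, 4, -1], [-3, -3, -2]]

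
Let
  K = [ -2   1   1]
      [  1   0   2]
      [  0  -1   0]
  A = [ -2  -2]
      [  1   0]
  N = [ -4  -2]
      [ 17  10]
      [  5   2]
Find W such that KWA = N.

Isolating W: multiply by K⁻¹ from the left and A⁻¹ from the right, so W = K⁻¹NA⁻¹.
det K = -5, so K⁻¹ = [[-2/5, 1/5, -2/5], [0, 0, -1], [1/5, 2/5, 1/5]].
A has determinant 2; A⁻¹ = [[0, 1], [-1/2, -1]].
K⁻¹N = [[3, 2], [-5, -2], [7, 4]].
W = (K⁻¹N)A⁻¹ = [[-1, 1], [1, -3], [-2, 3]].

W = [[-1, 1], [1, -3], [-2, 3]]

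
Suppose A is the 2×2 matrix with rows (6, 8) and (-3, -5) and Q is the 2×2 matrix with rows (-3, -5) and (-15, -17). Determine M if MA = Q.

M = [[0, 1], [-4, -3]]

Since A sits to the right of M, M = QA⁻¹.
A has determinant -6; A⁻¹ = [[5/6, 4/3], [-1/2, -1]].
M = QA⁻¹ = [[-3, -5], [-15, -17]] · [[5/6, 4/3], [-1/2, -1]] = [[0, 1], [-4, -3]].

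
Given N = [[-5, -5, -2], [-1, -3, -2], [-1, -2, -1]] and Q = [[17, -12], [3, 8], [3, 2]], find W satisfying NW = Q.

Since N multiplies W on the left, W = N⁻¹Q.
det N = 2, so N⁻¹ = [[-1/2, -1/2, 2], [1/2, 3/2, -4], [-1/2, -5/2, 5]].
W = N⁻¹Q = [[-1/2, -1/2, 2], [1/2, 3/2, -4], [-1/2, -5/2, 5]] · [[17, -12], [3, 8], [3, 2]] = [[-4, 6], [1, -2], [-1, -4]].

W = [[-4, 6], [1, -2], [-1, -4]]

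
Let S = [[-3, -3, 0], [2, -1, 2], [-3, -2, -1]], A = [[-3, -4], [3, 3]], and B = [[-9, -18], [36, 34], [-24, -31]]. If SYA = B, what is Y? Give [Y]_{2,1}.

Left-multiply by S⁻¹ and right-multiply by A⁻¹: Y = S⁻¹BA⁻¹.
det S = -3; the adjugate gives S⁻¹ = [[-5/3, 1, 2], [4/3, -1, -2], [7/3, -1, -3]].
A has determinant 3; A⁻¹ = [[1, 4/3], [-1, -1]].
S⁻¹B = [[3, 2], [0, 4], [15, 17]].
Y = (S⁻¹B)A⁻¹ = [[1, 2], [-4, -4], [-2, 3]].

-4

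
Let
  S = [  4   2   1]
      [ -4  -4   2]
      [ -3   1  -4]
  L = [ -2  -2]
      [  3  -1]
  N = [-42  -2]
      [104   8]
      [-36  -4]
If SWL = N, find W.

W = [[3, -3], [-1, -1], [-4, 4]]

Isolating W: multiply by S⁻¹ from the left and L⁻¹ from the right, so W = S⁻¹NL⁻¹.
S has determinant -4; S⁻¹ = [[-7/2, -9/4, -2], [11/2, 13/4, 3], [4, 5/2, 2]].
det L = 8; the adjugate gives L⁻¹ = [[-1/8, 1/4], [-3/8, -1/4]].
S⁻¹N = [[-15, -3], [-1, 3], [20, 4]].
W = (S⁻¹N)L⁻¹ = [[3, -3], [-1, -1], [-4, 4]].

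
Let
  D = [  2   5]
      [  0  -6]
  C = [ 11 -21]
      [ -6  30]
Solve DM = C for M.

M = [[3, 2], [1, -5]]

D is on the left of M, so left-multiply by D⁻¹: M = D⁻¹C.
det D = -12; the adjugate gives D⁻¹ = [[1/2, 5/12], [0, -1/6]].
M = D⁻¹C = [[1/2, 5/12], [0, -1/6]] · [[11, -21], [-6, 30]] = [[3, 2], [1, -5]].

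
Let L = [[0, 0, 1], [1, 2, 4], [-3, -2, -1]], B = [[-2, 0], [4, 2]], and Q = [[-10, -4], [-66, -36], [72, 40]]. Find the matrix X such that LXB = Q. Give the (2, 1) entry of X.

Left-multiply by L⁻¹ and right-multiply by B⁻¹: X = L⁻¹QB⁻¹.
L has determinant 4; L⁻¹ = [[3/2, -1/2, -1/2], [-11/4, 3/4, 1/4], [1, 0, 0]].
B has determinant -4; B⁻¹ = [[-1/2, 0], [1, 1/2]].
L⁻¹Q = [[-18, -8], [-4, -6], [-10, -4]].
X = (L⁻¹Q)B⁻¹ = [[1, -4], [-4, -3], [1, -2]].

-4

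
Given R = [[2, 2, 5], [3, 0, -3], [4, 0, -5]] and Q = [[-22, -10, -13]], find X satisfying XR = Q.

R is on the right of X, so right-multiply by R⁻¹: X = QR⁻¹.
R has determinant 6; R⁻¹ = [[0, 5/3, -1], [1/2, -5, 7/2], [0, 4/3, -1]].
X = QR⁻¹ = [[-22, -10, -13]] · [[0, 5/3, -1], [1/2, -5, 7/2], [0, 4/3, -1]] = [[-5, -4, 0]].

X = [[-5, -4, 0]]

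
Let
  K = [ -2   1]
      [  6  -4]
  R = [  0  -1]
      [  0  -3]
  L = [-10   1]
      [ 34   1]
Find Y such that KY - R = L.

Y = [[3, 1], [-4, 2]]

KY = L + R = [[-10, 0], [34, -2]].
Since K multiplies Y on the left, Y = K⁻¹(L + R).
K has determinant 2; K⁻¹ = [[-2, -1/2], [-3, -1]].
Y = K⁻¹(L + R) = [[3, 1], [-4, 2]].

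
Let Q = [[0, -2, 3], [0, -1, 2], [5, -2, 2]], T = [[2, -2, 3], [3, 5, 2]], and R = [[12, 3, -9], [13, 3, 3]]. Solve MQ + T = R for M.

MQ = R − T = [[10, 5, -12], [10, -2, 1]].
Q is on the right of M, so right-multiply by Q⁻¹: M = (R − T)Q⁻¹.
det Q = -5, so Q⁻¹ = [[-2/5, 2/5, 1/5], [-2, 3, 0], [-1, 2, 0]].
M = (R − T)Q⁻¹ = [[-2, -5, 2], [-1, 0, 2]].

M = [[-2, -5, 2], [-1, 0, 2]]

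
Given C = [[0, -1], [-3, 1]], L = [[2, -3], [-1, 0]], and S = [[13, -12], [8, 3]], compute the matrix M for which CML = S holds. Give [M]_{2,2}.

5

Left-multiply by C⁻¹ and right-multiply by L⁻¹: M = C⁻¹SL⁻¹.
det C = -3; the adjugate gives C⁻¹ = [[-1/3, -1/3], [-1, 0]].
L has determinant -3; L⁻¹ = [[0, -1], [-1/3, -2/3]].
C⁻¹S = [[-7, 3], [-13, 12]].
M = (C⁻¹S)L⁻¹ = [[-1, 5], [-4, 5]].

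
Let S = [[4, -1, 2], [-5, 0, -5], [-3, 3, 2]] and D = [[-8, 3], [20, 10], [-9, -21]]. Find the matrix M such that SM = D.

M = [[-1, 4], [-2, 1], [-3, -6]]

Left-multiplying both sides by S⁻¹ gives M = S⁻¹D.
det S = 5, so S⁻¹ = [[3, 8/5, 1], [5, 14/5, 2], [-3, -9/5, -1]].
M = S⁻¹D = [[3, 8/5, 1], [5, 14/5, 2], [-3, -9/5, -1]] · [[-8, 3], [20, 10], [-9, -21]] = [[-1, 4], [-2, 1], [-3, -6]].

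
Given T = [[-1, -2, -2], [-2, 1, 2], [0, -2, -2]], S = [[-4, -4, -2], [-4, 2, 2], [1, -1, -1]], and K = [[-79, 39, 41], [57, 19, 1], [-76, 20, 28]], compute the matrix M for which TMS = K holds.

M = [[3, -4, -1], [-1, -2, 1], [-1, -4, 5]]

M = T⁻¹KS⁻¹ (apply T⁻¹ on the left and S⁻¹ on the right).
det T = -2; the adjugate gives T⁻¹ = [[-1, 0, 1], [2, -1, -3], [-2, 1, 5/2]].
det S = 4, so S⁻¹ = [[0, -1/2, -1], [-1/2, 3/2, 4], [1/2, -2, -6]].
T⁻¹K = [[3, -19, -13], [13, -1, -3], [25, -9, -11]].
M = (T⁻¹K)S⁻¹ = [[3, -4, -1], [-1, -2, 1], [-1, -4, 5]].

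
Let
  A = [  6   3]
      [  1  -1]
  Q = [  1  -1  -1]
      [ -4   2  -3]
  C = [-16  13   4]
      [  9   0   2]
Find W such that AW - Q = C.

AW = C + Q = [[-15, 12, 3], [5, 2, -1]].
Left-multiplying both sides by A⁻¹ gives W = A⁻¹(C + Q).
det A = -9, so A⁻¹ = [[1/9, 1/3], [1/9, -2/3]].
W = A⁻¹(C + Q) = [[0, 2, 0], [-5, 0, 1]].

W = [[0, 2, 0], [-5, 0, 1]]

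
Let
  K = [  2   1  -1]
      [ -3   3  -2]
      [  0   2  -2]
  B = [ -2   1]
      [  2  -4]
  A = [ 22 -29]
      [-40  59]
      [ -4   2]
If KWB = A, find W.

W = [[-3, 3], [-4, -4], [-5, -4]]

Left-multiply by K⁻¹ and right-multiply by B⁻¹: W = K⁻¹AB⁻¹.
det K = -4, so K⁻¹ = [[1/2, 0, -1/4], [3/2, 1, -7/4], [3/2, 1, -9/4]].
det B = 6, so B⁻¹ = [[-2/3, -1/6], [-1/3, -1/3]].
K⁻¹A = [[12, -15], [0, 12], [2, 11]].
W = (K⁻¹A)B⁻¹ = [[-3, 3], [-4, -4], [-5, -4]].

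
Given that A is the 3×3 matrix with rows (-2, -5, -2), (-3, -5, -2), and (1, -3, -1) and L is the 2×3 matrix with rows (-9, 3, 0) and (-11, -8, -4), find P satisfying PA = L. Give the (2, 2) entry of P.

Right-multiplying both sides by A⁻¹ gives P = LA⁻¹.
A has determinant -1; A⁻¹ = [[1, -1, 0], [5, -4, -2], [-14, 11, 5]].
P = LA⁻¹ = [[-9, 3, 0], [-11, -8, -4]] · [[1, -1, 0], [5, -4, -2], [-14, 11, 5]] = [[6, -3, -6], [5, -1, -4]].

-1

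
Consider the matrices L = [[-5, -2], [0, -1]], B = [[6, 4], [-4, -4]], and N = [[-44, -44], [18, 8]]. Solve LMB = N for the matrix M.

Left-multiply by L⁻¹ and right-multiply by B⁻¹: M = L⁻¹NB⁻¹.
L has determinant 5; L⁻¹ = [[-1/5, 2/5], [0, -1]].
B has determinant -8; B⁻¹ = [[1/2, 1/2], [-1/2, -3/4]].
L⁻¹N = [[16, 12], [-18, -8]].
M = (L⁻¹N)B⁻¹ = [[2, -1], [-5, -3]].

M = [[2, -1], [-5, -3]]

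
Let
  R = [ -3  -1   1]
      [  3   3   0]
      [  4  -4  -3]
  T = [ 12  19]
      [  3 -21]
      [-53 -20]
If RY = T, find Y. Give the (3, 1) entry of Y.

3

Since R multiplies Y on the left, Y = R⁻¹T.
det R = -6; the adjugate gives R⁻¹ = [[3/2, 7/6, 1/2], [-3/2, -5/6, -1/2], [4, 8/3, 1]].
Y = R⁻¹T = [[3/2, 7/6, 1/2], [-3/2, -5/6, -1/2], [4, 8/3, 1]] · [[12, 19], [3, -21], [-53, -20]] = [[-5, -6], [6, -1], [3, 0]].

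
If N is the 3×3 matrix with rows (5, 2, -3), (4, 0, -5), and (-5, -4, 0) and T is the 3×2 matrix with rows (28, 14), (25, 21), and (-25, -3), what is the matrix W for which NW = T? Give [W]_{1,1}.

Since N multiplies W on the left, W = N⁻¹T.
N has determinant -2; N⁻¹ = [[10, -6, 5], [-25/2, 15/2, -13/2], [8, -5, 4]].
W = N⁻¹T = [[10, -6, 5], [-25/2, 15/2, -13/2], [8, -5, 4]] · [[28, 14], [25, 21], [-25, -3]] = [[5, -1], [0, 2], [-1, -5]].

5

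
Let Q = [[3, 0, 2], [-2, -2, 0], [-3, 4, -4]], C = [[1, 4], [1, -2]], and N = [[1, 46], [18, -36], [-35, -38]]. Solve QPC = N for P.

P = Q⁻¹NC⁻¹ (apply Q⁻¹ on the left and C⁻¹ on the right).
Q has determinant -4; Q⁻¹ = [[-2, -2, -1], [2, 3/2, 1], [7/2, 3, 3/2]].
C has determinant -6; C⁻¹ = [[1/3, 2/3], [1/6, -1/6]].
Q⁻¹N = [[-3, 18], [-6, 0], [5, -4]].
P = (Q⁻¹N)C⁻¹ = [[2, -5], [-2, -4], [1, 4]].

P = [[2, -5], [-2, -4], [1, 4]]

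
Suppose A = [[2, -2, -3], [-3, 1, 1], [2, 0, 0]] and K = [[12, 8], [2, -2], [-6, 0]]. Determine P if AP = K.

P = [[-3, 0], [-3, 2], [-4, -4]]

A is on the left of P, so left-multiply by A⁻¹: P = A⁻¹K.
A has determinant 2; A⁻¹ = [[0, 0, 1/2], [1, 3, 7/2], [-1, -2, -2]].
P = A⁻¹K = [[0, 0, 1/2], [1, 3, 7/2], [-1, -2, -2]] · [[12, 8], [2, -2], [-6, 0]] = [[-3, 0], [-3, 2], [-4, -4]].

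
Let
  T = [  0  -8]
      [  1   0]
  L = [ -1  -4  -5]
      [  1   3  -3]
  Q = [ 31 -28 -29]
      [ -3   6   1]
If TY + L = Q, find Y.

Y = [[-4, 3, 4], [-4, 3, 3]]

TY = Q − L = [[32, -24, -24], [-4, 3, 4]].
T is on the left of Y, so left-multiply by T⁻¹: Y = T⁻¹(Q − L).
T has determinant 8; T⁻¹ = [[0, 1], [-1/8, 0]].
Y = T⁻¹(Q − L) = [[-4, 3, 4], [-4, 3, 3]].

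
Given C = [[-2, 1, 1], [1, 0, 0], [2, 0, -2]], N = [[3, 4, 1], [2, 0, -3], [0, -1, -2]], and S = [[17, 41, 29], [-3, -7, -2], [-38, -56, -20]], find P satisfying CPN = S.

P = [[-3, 3, -5], [1, -4, -2], [4, 2, -5]]

Isolating P: multiply by C⁻¹ from the left and N⁻¹ from the right, so P = C⁻¹SN⁻¹.
det C = 2; the adjugate gives C⁻¹ = [[0, 1, 0], [1, 1, 1/2], [0, 1, -1/2]].
N has determinant 5; N⁻¹ = [[-3/5, 7/5, -12/5], [4/5, -6/5, 11/5], [-2/5, 3/5, -8/5]].
C⁻¹S = [[-3, -7, -2], [-5, 6, 17], [16, 21, 8]].
P = (C⁻¹S)N⁻¹ = [[-3, 3, -5], [1, -4, -2], [4, 2, -5]].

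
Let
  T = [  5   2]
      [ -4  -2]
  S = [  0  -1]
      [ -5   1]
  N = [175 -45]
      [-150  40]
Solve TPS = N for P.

Isolating P: multiply by T⁻¹ from the left and S⁻¹ from the right, so P = T⁻¹NS⁻¹.
det T = -2, so T⁻¹ = [[1, 1], [-2, -5/2]].
det S = -5, so S⁻¹ = [[-1/5, -1/5], [-1, 0]].
T⁻¹N = [[25, -5], [25, -10]].
P = (T⁻¹N)S⁻¹ = [[0, -5], [5, -5]].

P = [[0, -5], [5, -5]]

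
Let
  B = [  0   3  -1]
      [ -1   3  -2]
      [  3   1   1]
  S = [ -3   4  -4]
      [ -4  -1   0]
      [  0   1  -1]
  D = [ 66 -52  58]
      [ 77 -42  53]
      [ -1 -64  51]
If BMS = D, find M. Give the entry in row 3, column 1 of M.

2

Isolating M: multiply by B⁻¹ from the left and S⁻¹ from the right, so M = B⁻¹DS⁻¹.
det B = -5; the adjugate gives B⁻¹ = [[-1, 4/5, 3/5], [1, -3/5, -1/5], [2, -9/5, -3/5]].
det S = -3, so S⁻¹ = [[-1/3, 0, 4/3], [4/3, -1, -16/3], [4/3, -1, -19/3]].
B⁻¹D = [[-5, -20, 15], [20, -14, 16], [-6, 10, -10]].
M = (B⁻¹D)S⁻¹ = [[-5, 5, 5], [-4, -2, 0], [2, 0, 2]].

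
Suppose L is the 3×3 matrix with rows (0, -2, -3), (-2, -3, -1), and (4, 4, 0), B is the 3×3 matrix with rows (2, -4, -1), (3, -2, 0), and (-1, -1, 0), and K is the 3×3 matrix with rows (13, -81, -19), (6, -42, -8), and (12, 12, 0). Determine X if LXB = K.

X = [[5, 4, -4], [-5, -4, 1], [-3, 4, -5]]

Left-multiply by L⁻¹ and right-multiply by B⁻¹: X = L⁻¹KB⁻¹.
L has determinant -4; L⁻¹ = [[-1, 3, 7/4], [1, -3, -3/2], [-1, 2, 1]].
det B = 5, so B⁻¹ = [[0, 1/5, -2/5], [0, -1/5, -3/5], [-1, 6/5, 8/5]].
L⁻¹K = [[26, -24, -5], [-23, 27, 5], [11, 9, 3]].
X = (L⁻¹K)B⁻¹ = [[5, 4, -4], [-5, -4, 1], [-3, 4, -5]].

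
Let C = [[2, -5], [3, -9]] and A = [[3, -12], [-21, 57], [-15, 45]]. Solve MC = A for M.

M = [[-3, 3], [-6, -3], [0, -5]]

C is on the right of M, so right-multiply by C⁻¹: M = AC⁻¹.
det C = -3; the adjugate gives C⁻¹ = [[3, -5/3], [1, -2/3]].
M = AC⁻¹ = [[3, -12], [-21, 57], [-15, 45]] · [[3, -5/3], [1, -2/3]] = [[-3, 3], [-6, -3], [0, -5]].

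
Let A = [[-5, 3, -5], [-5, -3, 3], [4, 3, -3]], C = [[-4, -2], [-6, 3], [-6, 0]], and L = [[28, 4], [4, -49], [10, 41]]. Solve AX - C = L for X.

X = [[-2, 5], [3, 4], [-1, -3]]

AX = L + C = [[24, 2], [-2, -46], [4, 41]].
A is on the left of X, so left-multiply by A⁻¹: X = A⁻¹(L + C).
det A = 6; the adjugate gives A⁻¹ = [[0, -1, -1], [-1/2, 35/6, 20/3], [-1/2, 9/2, 5]].
X = A⁻¹(L + C) = [[-2, 5], [3, 4], [-1, -3]].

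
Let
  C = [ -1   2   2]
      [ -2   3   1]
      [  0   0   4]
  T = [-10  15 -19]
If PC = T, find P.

P = [[0, 5, -6]]

C is on the right of P, so right-multiply by C⁻¹: P = TC⁻¹.
det C = 4, so C⁻¹ = [[3, -2, -1], [2, -1, -3/4], [0, 0, 1/4]].
P = TC⁻¹ = [[-10, 15, -19]] · [[3, -2, -1], [2, -1, -3/4], [0, 0, 1/4]] = [[0, 5, -6]].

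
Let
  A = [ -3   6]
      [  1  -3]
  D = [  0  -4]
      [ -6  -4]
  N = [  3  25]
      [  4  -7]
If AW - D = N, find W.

W = [[1, 1], [1, 4]]

AW = N + D = [[3, 21], [-2, -11]].
A is on the left of W, so left-multiply by A⁻¹: W = A⁻¹(N + D).
A has determinant 3; A⁻¹ = [[-1, -2], [-1/3, -1]].
W = A⁻¹(N + D) = [[1, 1], [1, 4]].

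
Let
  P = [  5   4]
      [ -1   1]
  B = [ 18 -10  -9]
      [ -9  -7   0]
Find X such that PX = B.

Left-multiplying both sides by P⁻¹ gives X = P⁻¹B.
det P = 9; the adjugate gives P⁻¹ = [[1/9, -4/9], [1/9, 5/9]].
X = P⁻¹B = [[1/9, -4/9], [1/9, 5/9]] · [[18, -10, -9], [-9, -7, 0]] = [[6, 2, -1], [-3, -5, -1]].

X = [[6, 2, -1], [-3, -5, -1]]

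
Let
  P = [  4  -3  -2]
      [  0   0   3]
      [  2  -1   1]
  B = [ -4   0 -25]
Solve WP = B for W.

W = [[2, -5, -6]]

Right-multiplying both sides by P⁻¹ gives W = BP⁻¹.
det P = -6, so P⁻¹ = [[-1/2, -5/6, 3/2], [-1, -4/3, 2], [0, 1/3, 0]].
W = BP⁻¹ = [[-4, 0, -25]] · [[-1/2, -5/6, 3/2], [-1, -4/3, 2], [0, 1/3, 0]] = [[2, -5, -6]].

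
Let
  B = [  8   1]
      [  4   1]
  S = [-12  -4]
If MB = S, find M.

M = [[1, -5]]

Since B sits to the right of M, M = SB⁻¹.
B has determinant 4; B⁻¹ = [[1/4, -1/4], [-1, 2]].
M = SB⁻¹ = [[-12, -4]] · [[1/4, -1/4], [-1, 2]] = [[1, -5]].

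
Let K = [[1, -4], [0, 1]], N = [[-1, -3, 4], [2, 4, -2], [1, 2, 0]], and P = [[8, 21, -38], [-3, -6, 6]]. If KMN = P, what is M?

Isolating M: multiply by K⁻¹ from the left and N⁻¹ from the right, so M = K⁻¹PN⁻¹.
det K = 1; the adjugate gives K⁻¹ = [[1, 4], [0, 1]].
det N = 2, so N⁻¹ = [[2, 4, -5], [-1, -2, 3], [0, -1/2, 1]].
K⁻¹P = [[-4, -3, -14], [-3, -6, 6]].
M = (K⁻¹P)N⁻¹ = [[-5, -3, -3], [0, -3, 3]].

M = [[-5, -3, -3], [0, -3, 3]]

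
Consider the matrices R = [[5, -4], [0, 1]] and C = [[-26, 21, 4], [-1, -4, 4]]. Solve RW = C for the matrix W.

Left-multiplying both sides by R⁻¹ gives W = R⁻¹C.
det R = 5; the adjugate gives R⁻¹ = [[1/5, 4/5], [0, 1]].
W = R⁻¹C = [[1/5, 4/5], [0, 1]] · [[-26, 21, 4], [-1, -4, 4]] = [[-6, 1, 4], [-1, -4, 4]].

W = [[-6, 1, 4], [-1, -4, 4]]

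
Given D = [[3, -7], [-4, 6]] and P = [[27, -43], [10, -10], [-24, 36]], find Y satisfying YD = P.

Y = [[1, -6], [-2, -4], [0, 6]]

Since D sits to the right of Y, Y = PD⁻¹.
D has determinant -10; D⁻¹ = [[-3/5, -7/10], [-2/5, -3/10]].
Y = PD⁻¹ = [[27, -43], [10, -10], [-24, 36]] · [[-3/5, -7/10], [-2/5, -3/10]] = [[1, -6], [-2, -4], [0, 6]].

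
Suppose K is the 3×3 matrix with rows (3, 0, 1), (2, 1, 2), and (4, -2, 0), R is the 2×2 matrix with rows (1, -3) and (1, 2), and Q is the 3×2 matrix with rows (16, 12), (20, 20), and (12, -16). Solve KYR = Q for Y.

Y = [[0, 3], [-4, 4], [4, 3]]

Isolating Y: multiply by K⁻¹ from the left and R⁻¹ from the right, so Y = K⁻¹QR⁻¹.
K has determinant 4; K⁻¹ = [[1, -1/2, -1/4], [2, -1, -1], [-2, 3/2, 3/4]].
R has determinant 5; R⁻¹ = [[2/5, 3/5], [-1/5, 1/5]].
K⁻¹Q = [[3, 6], [0, 20], [7, -6]].
Y = (K⁻¹Q)R⁻¹ = [[0, 3], [-4, 4], [4, 3]].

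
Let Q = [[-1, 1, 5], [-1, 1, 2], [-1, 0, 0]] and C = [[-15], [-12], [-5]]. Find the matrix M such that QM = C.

M = [[5], [-5], [-1]]

Q is on the left of M, so left-multiply by Q⁻¹: M = Q⁻¹C.
det Q = 3, so Q⁻¹ = [[0, 0, -1], [-2/3, 5/3, -1], [1/3, -1/3, 0]].
M = Q⁻¹C = [[0, 0, -1], [-2/3, 5/3, -1], [1/3, -1/3, 0]] · [[-15], [-12], [-5]] = [[5], [-5], [-1]].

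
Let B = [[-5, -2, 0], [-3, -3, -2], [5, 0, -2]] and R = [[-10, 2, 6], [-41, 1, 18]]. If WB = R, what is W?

B is on the right of W, so right-multiply by B⁻¹: W = RB⁻¹.
det B = 2; the adjugate gives B⁻¹ = [[3, -2, 2], [-8, 5, -5], [15/2, -5, 9/2]].
W = RB⁻¹ = [[-10, 2, 6], [-41, 1, 18]] · [[3, -2, 2], [-8, 5, -5], [15/2, -5, 9/2]] = [[-1, 0, -3], [4, -3, -6]].

W = [[-1, 0, -3], [4, -3, -6]]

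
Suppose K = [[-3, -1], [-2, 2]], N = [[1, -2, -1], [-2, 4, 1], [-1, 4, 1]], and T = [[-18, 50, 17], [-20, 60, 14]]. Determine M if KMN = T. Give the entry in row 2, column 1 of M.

M = K⁻¹TN⁻¹ (apply K⁻¹ on the left and N⁻¹ on the right).
det K = -8, so K⁻¹ = [[-1/4, -1/8], [-1/4, 3/8]].
N has determinant 2; N⁻¹ = [[0, -1, 1], [1/2, 0, 1/2], [-2, -1, 0]].
K⁻¹T = [[7, -20, -6], [-3, 10, 1]].
M = (K⁻¹T)N⁻¹ = [[2, -1, -3], [3, 2, 2]].

3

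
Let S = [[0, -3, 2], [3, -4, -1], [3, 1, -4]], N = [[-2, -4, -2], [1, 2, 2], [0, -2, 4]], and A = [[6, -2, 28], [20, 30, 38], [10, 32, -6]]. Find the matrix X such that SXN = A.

Isolating X: multiply by S⁻¹ from the left and N⁻¹ from the right, so X = S⁻¹AN⁻¹.
det S = 3; the adjugate gives S⁻¹ = [[17/3, -10/3, 11/3], [3, -2, 2], [5, -3, 3]].
N has determinant -4; N⁻¹ = [[-3, -5, 1], [1, 2, -1/2], [1/2, 1, 0]].
S⁻¹A = [[4, 6, 10], [-2, -2, -4], [0, -4, 8]].
X = (S⁻¹A)N⁻¹ = [[-1, 2, 1], [2, 2, -1], [0, 0, 2]].

X = [[-1, 2, 1], [2, 2, -1], [0, 0, 2]]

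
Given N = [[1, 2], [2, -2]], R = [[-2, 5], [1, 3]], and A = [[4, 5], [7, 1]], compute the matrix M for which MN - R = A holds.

M = [[4, -1], [4, 2]]

MN = A + R = [[2, 10], [8, 4]].
Right-multiplying both sides by N⁻¹ gives M = (A + R)N⁻¹.
det N = -6, so N⁻¹ = [[1/3, 1/3], [1/3, -1/6]].
M = (A + R)N⁻¹ = [[4, -1], [4, 2]].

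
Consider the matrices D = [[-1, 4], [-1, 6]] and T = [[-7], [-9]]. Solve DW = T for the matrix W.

Left-multiplying both sides by D⁻¹ gives W = D⁻¹T.
det D = -2, so D⁻¹ = [[-3, 2], [-1/2, 1/2]].
W = D⁻¹T = [[-3, 2], [-1/2, 1/2]] · [[-7], [-9]] = [[3], [-1]].

W = [[3], [-1]]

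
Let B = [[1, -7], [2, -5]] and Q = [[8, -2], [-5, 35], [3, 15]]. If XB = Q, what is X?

X = [[-4, 6], [-5, 0], [-5, 4]]

Since B sits to the right of X, X = QB⁻¹.
det B = 9; the adjugate gives B⁻¹ = [[-5/9, 7/9], [-2/9, 1/9]].
X = QB⁻¹ = [[8, -2], [-5, 35], [3, 15]] · [[-5/9, 7/9], [-2/9, 1/9]] = [[-4, 6], [-5, 0], [-5, 4]].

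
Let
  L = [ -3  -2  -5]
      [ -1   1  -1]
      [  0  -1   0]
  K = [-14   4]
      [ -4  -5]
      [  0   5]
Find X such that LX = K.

X = [[3, -3], [0, -5], [1, 3]]

Since L multiplies X on the left, X = L⁻¹K.
det L = -2, so L⁻¹ = [[1/2, -5/2, -7/2], [0, 0, -1], [-1/2, 3/2, 5/2]].
X = L⁻¹K = [[1/2, -5/2, -7/2], [0, 0, -1], [-1/2, 3/2, 5/2]] · [[-14, 4], [-4, -5], [0, 5]] = [[3, -3], [0, -5], [1, 3]].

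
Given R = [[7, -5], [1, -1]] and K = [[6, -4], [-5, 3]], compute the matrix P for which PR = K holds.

Right-multiplying both sides by R⁻¹ gives P = KR⁻¹.
R has determinant -2; R⁻¹ = [[1/2, -5/2], [1/2, -7/2]].
P = KR⁻¹ = [[6, -4], [-5, 3]] · [[1/2, -5/2], [1/2, -7/2]] = [[1, -1], [-1, 2]].

P = [[1, -1], [-1, 2]]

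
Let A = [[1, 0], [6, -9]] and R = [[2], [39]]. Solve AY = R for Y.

A is on the left of Y, so left-multiply by A⁻¹: Y = A⁻¹R.
det A = -9; the adjugate gives A⁻¹ = [[1, 0], [2/3, -1/9]].
Y = A⁻¹R = [[1, 0], [2/3, -1/9]] · [[2], [39]] = [[2], [-3]].

Y = [[2], [-3]]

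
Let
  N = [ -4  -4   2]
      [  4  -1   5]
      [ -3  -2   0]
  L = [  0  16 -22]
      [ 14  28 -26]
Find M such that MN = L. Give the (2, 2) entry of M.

Since N sits to the right of M, M = LN⁻¹.
N has determinant -2; N⁻¹ = [[-5, 2, 9], [15/2, -3, -14], [11/2, -2, -10]].
M = LN⁻¹ = [[0, 16, -22], [14, 28, -26]] · [[-5, 2, 9], [15/2, -3, -14], [11/2, -2, -10]] = [[-1, -4, -4], [-3, -4, -6]].

-4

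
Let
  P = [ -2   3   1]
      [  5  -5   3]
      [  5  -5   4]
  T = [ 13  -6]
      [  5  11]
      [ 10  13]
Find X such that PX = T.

Since P multiplies X on the left, X = P⁻¹T.
P has determinant -5; P⁻¹ = [[1, 17/5, -14/5], [1, 13/5, -11/5], [0, -1, 1]].
X = P⁻¹T = [[1, 17/5, -14/5], [1, 13/5, -11/5], [0, -1, 1]] · [[13, -6], [5, 11], [10, 13]] = [[2, -5], [4, -6], [5, 2]].

X = [[2, -5], [4, -6], [5, 2]]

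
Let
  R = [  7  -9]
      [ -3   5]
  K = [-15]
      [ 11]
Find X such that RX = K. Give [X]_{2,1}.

4

R is on the left of X, so left-multiply by R⁻¹: X = R⁻¹K.
R has determinant 8; R⁻¹ = [[5/8, 9/8], [3/8, 7/8]].
X = R⁻¹K = [[5/8, 9/8], [3/8, 7/8]] · [[-15], [11]] = [[3], [4]].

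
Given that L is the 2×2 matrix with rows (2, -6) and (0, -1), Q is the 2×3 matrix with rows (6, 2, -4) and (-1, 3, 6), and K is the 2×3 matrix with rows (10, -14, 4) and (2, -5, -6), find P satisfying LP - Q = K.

P = [[5, 0, 0], [-1, 2, 0]]

LP = K + Q = [[16, -12, 0], [1, -2, 0]].
L is on the left of P, so left-multiply by L⁻¹: P = L⁻¹(K + Q).
L has determinant -2; L⁻¹ = [[1/2, -3], [0, -1]].
P = L⁻¹(K + Q) = [[5, 0, 0], [-1, 2, 0]].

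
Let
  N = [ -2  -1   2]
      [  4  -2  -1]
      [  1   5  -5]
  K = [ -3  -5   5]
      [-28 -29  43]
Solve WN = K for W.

Right-multiplying both sides by N⁻¹ gives W = KN⁻¹.
det N = -5, so N⁻¹ = [[-3, -1, -1], [-19/5, -8/5, -6/5], [-22/5, -9/5, -8/5]].
W = KN⁻¹ = [[-3, -5, 5], [-28, -29, 43]] · [[-3, -1, -1], [-19/5, -8/5, -6/5], [-22/5, -9/5, -8/5]] = [[6, 2, 1], [5, -3, -6]].

W = [[6, 2, 1], [5, -3, -6]]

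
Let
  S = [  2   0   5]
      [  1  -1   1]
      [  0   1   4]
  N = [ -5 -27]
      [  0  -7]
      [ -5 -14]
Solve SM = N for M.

S is on the left of M, so left-multiply by S⁻¹: M = S⁻¹N.
det S = -5, so S⁻¹ = [[1, -1, -1], [4/5, -8/5, -3/5], [-1/5, 2/5, 2/5]].
M = S⁻¹N = [[1, -1, -1], [4/5, -8/5, -3/5], [-1/5, 2/5, 2/5]] · [[-5, -27], [0, -7], [-5, -14]] = [[0, -6], [-1, -2], [-1, -3]].

M = [[0, -6], [-1, -2], [-1, -3]]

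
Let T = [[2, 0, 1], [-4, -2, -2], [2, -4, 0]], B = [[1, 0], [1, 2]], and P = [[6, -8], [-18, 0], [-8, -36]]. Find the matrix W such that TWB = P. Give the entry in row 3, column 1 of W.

Left-multiply by T⁻¹ and right-multiply by B⁻¹: W = T⁻¹PB⁻¹.
det T = 4, so T⁻¹ = [[-2, -1, 1/2], [-1, -1/2, 0], [5, 2, -1]].
B has determinant 2; B⁻¹ = [[1, 0], [-1/2, 1/2]].
T⁻¹P = [[2, -2], [3, 8], [2, -4]].
W = (T⁻¹P)B⁻¹ = [[3, -1], [-1, 4], [4, -2]].

4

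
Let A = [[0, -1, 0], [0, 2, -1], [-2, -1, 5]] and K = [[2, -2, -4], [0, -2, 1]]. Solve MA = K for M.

Since A sits to the right of M, M = KA⁻¹.
det A = -2, so A⁻¹ = [[-9/2, -5/2, -1/2], [-1, 0, 0], [-2, -1, 0]].
M = KA⁻¹ = [[2, -2, -4], [0, -2, 1]] · [[-9/2, -5/2, -1/2], [-1, 0, 0], [-2, -1, 0]] = [[1, -1, -1], [0, -1, 0]].

M = [[1, -1, -1], [0, -1, 0]]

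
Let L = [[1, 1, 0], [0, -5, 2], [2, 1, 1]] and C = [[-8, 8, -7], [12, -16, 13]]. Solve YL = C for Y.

Since L sits to the right of Y, Y = CL⁻¹.
det L = -3, so L⁻¹ = [[7/3, 1/3, -2/3], [-4/3, -1/3, 2/3], [-10/3, -1/3, 5/3]].
Y = CL⁻¹ = [[-8, 8, -7], [12, -16, 13]] · [[7/3, 1/3, -2/3], [-4/3, -1/3, 2/3], [-10/3, -1/3, 5/3]] = [[-6, -3, -1], [6, 5, 3]].

Y = [[-6, -3, -1], [6, 5, 3]]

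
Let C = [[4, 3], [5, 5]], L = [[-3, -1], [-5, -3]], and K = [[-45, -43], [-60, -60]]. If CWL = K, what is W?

Left-multiply by C⁻¹ and right-multiply by L⁻¹: W = C⁻¹KL⁻¹.
det C = 5; the adjugate gives C⁻¹ = [[1, -3/5], [-1, 4/5]].
det L = 4; the adjugate gives L⁻¹ = [[-3/4, 1/4], [5/4, -3/4]].
C⁻¹K = [[-9, -7], [-3, -5]].
W = (C⁻¹K)L⁻¹ = [[-2, 3], [-4, 3]].

W = [[-2, 3], [-4, 3]]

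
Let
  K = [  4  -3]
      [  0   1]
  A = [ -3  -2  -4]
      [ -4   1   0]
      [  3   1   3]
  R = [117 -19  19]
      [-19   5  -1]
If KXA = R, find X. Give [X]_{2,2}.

4

Left-multiply by K⁻¹ and right-multiply by A⁻¹: X = K⁻¹RA⁻¹.
det K = 4; the adjugate gives K⁻¹ = [[1/4, 3/4], [0, 1]].
det A = -5; the adjugate gives A⁻¹ = [[-3/5, -2/5, -4/5], [-12/5, -3/5, -16/5], [7/5, 3/5, 11/5]].
K⁻¹R = [[15, -1, 4], [-19, 5, -1]].
X = (K⁻¹R)A⁻¹ = [[-1, -3, 0], [-2, 4, -3]].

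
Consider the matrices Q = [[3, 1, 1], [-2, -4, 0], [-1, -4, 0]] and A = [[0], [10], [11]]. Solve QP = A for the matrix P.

P = [[1], [-3], [0]]

Since Q multiplies P on the left, P = Q⁻¹A.
det Q = 4, so Q⁻¹ = [[0, -1, 1], [0, 1/4, -1/2], [1, 11/4, -5/2]].
P = Q⁻¹A = [[0, -1, 1], [0, 1/4, -1/2], [1, 11/4, -5/2]] · [[0], [10], [11]] = [[1], [-3], [0]].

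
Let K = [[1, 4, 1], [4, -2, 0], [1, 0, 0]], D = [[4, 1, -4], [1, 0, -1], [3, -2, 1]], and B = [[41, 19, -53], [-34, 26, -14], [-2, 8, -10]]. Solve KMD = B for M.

M = [[2, -1, -3], [3, 1, 0], [-1, -5, 0]]

M = K⁻¹BD⁻¹ (apply K⁻¹ on the left and D⁻¹ on the right).
det K = 2, so K⁻¹ = [[0, 0, 1], [0, -1/2, 2], [1, 2, -9]].
D has determinant -4; D⁻¹ = [[1/2, -7/4, 1/4], [1, -4, 0], [1/2, -11/4, 1/4]].
K⁻¹B = [[-2, 8, -10], [13, 3, -13], [-9, -1, 9]].
M = (K⁻¹B)D⁻¹ = [[2, -1, -3], [3, 1, 0], [-1, -5, 0]].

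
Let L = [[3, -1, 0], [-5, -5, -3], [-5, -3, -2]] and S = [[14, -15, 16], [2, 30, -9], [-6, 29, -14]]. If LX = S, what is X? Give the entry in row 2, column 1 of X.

-2

Since L multiplies X on the left, X = L⁻¹S.
det L = -2, so L⁻¹ = [[-1/2, 1, -3/2], [-5/2, 3, -9/2], [5, -7, 10]].
X = L⁻¹S = [[-1/2, 1, -3/2], [-5/2, 3, -9/2], [5, -7, 10]] · [[14, -15, 16], [2, 30, -9], [-6, 29, -14]] = [[4, -6, 4], [-2, -3, -4], [-4, 5, 3]].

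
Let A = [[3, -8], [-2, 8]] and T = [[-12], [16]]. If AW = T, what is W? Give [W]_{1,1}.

Since A multiplies W on the left, W = A⁻¹T.
det A = 8; the adjugate gives A⁻¹ = [[1, 1], [1/4, 3/8]].
W = A⁻¹T = [[1, 1], [1/4, 3/8]] · [[-12], [16]] = [[4], [3]].

4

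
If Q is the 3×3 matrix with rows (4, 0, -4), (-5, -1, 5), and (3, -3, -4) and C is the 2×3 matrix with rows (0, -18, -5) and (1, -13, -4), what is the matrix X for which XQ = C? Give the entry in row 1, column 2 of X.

3

Right-multiplying both sides by Q⁻¹ gives X = CQ⁻¹.
Q has determinant 4; Q⁻¹ = [[19/4, 3, -1], [-5/4, -1, 0], [9/2, 3, -1]].
X = CQ⁻¹ = [[0, -18, -5], [1, -13, -4]] · [[19/4, 3, -1], [-5/4, -1, 0], [9/2, 3, -1]] = [[0, 3, 5], [3, 4, 3]].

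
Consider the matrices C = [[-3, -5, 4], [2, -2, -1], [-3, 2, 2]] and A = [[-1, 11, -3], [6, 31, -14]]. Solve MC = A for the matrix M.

M = [[-1, -5, -2], [-5, 0, 3]]

Right-multiplying both sides by C⁻¹ gives M = AC⁻¹.
C has determinant 3; C⁻¹ = [[-2/3, 6, 13/3], [-1/3, 2, 5/3], [-2/3, 7, 16/3]].
M = AC⁻¹ = [[-1, 11, -3], [6, 31, -14]] · [[-2/3, 6, 13/3], [-1/3, 2, 5/3], [-2/3, 7, 16/3]] = [[-1, -5, -2], [-5, 0, 3]].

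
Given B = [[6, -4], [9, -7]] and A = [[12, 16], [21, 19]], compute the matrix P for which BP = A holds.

P = [[0, 6], [-3, 5]]

Left-multiplying both sides by B⁻¹ gives P = B⁻¹A.
det B = -6, so B⁻¹ = [[7/6, -2/3], [3/2, -1]].
P = B⁻¹A = [[7/6, -2/3], [3/2, -1]] · [[12, 16], [21, 19]] = [[0, 6], [-3, 5]].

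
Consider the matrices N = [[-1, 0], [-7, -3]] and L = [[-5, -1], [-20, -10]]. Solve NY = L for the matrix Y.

Y = [[5, 1], [-5, 1]]

Left-multiplying both sides by N⁻¹ gives Y = N⁻¹L.
det N = 3; the adjugate gives N⁻¹ = [[-1, 0], [7/3, -1/3]].
Y = N⁻¹L = [[-1, 0], [7/3, -1/3]] · [[-5, -1], [-20, -10]] = [[5, 1], [-5, 1]].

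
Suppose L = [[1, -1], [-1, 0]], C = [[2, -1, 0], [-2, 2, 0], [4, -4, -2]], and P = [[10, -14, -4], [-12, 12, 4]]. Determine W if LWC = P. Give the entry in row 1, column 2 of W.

Isolating W: multiply by L⁻¹ from the left and C⁻¹ from the right, so W = L⁻¹PC⁻¹.
det L = -1, so L⁻¹ = [[0, -1], [-1, -1]].
C has determinant -4; C⁻¹ = [[1, 1/2, 0], [1, 1, 0], [0, -1, -1/2]].
L⁻¹P = [[12, -12, -4], [2, 2, 0]].
W = (L⁻¹P)C⁻¹ = [[0, -2, 2], [4, 3, 0]].

-2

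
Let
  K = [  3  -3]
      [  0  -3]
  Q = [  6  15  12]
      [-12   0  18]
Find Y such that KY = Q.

Y = [[6, 5, -2], [4, 0, -6]]

Left-multiplying both sides by K⁻¹ gives Y = K⁻¹Q.
det K = -9; the adjugate gives K⁻¹ = [[1/3, -1/3], [0, -1/3]].
Y = K⁻¹Q = [[1/3, -1/3], [0, -1/3]] · [[6, 15, 12], [-12, 0, 18]] = [[6, 5, -2], [4, 0, -6]].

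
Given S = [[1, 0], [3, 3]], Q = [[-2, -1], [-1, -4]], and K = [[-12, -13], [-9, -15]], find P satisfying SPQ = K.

P = [[5, 2], [-4, -1]]

Isolating P: multiply by S⁻¹ from the left and Q⁻¹ from the right, so P = S⁻¹KQ⁻¹.
det S = 3; the adjugate gives S⁻¹ = [[1, 0], [-1, 1/3]].
Q has determinant 7; Q⁻¹ = [[-4/7, 1/7], [1/7, -2/7]].
S⁻¹K = [[-12, -13], [9, 8]].
P = (S⁻¹K)Q⁻¹ = [[5, 2], [-4, -1]].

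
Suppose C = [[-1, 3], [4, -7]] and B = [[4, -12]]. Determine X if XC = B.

C is on the right of X, so right-multiply by C⁻¹: X = BC⁻¹.
C has determinant -5; C⁻¹ = [[7/5, 3/5], [4/5, 1/5]].
X = BC⁻¹ = [[4, -12]] · [[7/5, 3/5], [4/5, 1/5]] = [[-4, 0]].

X = [[-4, 0]]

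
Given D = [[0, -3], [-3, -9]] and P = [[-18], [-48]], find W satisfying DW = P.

D is on the left of W, so left-multiply by D⁻¹: W = D⁻¹P.
det D = -9; the adjugate gives D⁻¹ = [[1, -1/3], [-1/3, 0]].
W = D⁻¹P = [[1, -1/3], [-1/3, 0]] · [[-18], [-48]] = [[-2], [6]].

W = [[-2], [6]]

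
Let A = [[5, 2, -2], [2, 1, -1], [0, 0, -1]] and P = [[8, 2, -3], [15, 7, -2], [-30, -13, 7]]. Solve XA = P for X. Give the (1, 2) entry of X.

-6

A is on the right of X, so right-multiply by A⁻¹: X = PA⁻¹.
det A = -1; the adjugate gives A⁻¹ = [[1, -2, 0], [-2, 5, -1], [0, 0, -1]].
X = PA⁻¹ = [[8, 2, -3], [15, 7, -2], [-30, -13, 7]] · [[1, -2, 0], [-2, 5, -1], [0, 0, -1]] = [[4, -6, 1], [1, 5, -5], [-4, -5, 6]].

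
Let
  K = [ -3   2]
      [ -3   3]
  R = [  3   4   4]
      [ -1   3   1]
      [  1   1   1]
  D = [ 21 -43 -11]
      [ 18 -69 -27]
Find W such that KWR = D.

Isolating W: multiply by K⁻¹ from the left and R⁻¹ from the right, so W = K⁻¹DR⁻¹.
det K = -3; the adjugate gives K⁻¹ = [[-1, 2/3], [-1, 1]].
det R = -2, so R⁻¹ = [[-1, 0, 4], [-1, 1/2, 7/2], [2, -1/2, -13/2]].
K⁻¹D = [[-9, -3, -7], [-3, -26, -16]].
W = (K⁻¹D)R⁻¹ = [[-2, 2, -1], [-3, -5, 1]].

W = [[-2, 2, -1], [-3, -5, 1]]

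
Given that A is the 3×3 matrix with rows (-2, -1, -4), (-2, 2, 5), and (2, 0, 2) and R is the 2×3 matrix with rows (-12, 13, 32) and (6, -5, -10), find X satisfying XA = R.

A is on the right of X, so right-multiply by A⁻¹: X = RA⁻¹.
det A = -6, so A⁻¹ = [[-2/3, -1/3, -1/2], [-7/3, -2/3, -3], [2/3, 1/3, 1]].
X = RA⁻¹ = [[-12, 13, 32], [6, -5, -10]] · [[-2/3, -1/3, -1/2], [-7/3, -2/3, -3], [2/3, 1/3, 1]] = [[-1, 6, -1], [1, -2, 2]].

X = [[-1, 6, -1], [1, -2, 2]]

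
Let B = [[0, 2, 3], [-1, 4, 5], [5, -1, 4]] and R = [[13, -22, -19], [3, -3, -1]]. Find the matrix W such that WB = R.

W = [[-4, -3, 2], [-5, 2, 1]]

Right-multiplying both sides by B⁻¹ gives W = RB⁻¹.
det B = 1, so B⁻¹ = [[21, -11, -2], [29, -15, -3], [-19, 10, 2]].
W = RB⁻¹ = [[13, -22, -19], [3, -3, -1]] · [[21, -11, -2], [29, -15, -3], [-19, 10, 2]] = [[-4, -3, 2], [-5, 2, 1]].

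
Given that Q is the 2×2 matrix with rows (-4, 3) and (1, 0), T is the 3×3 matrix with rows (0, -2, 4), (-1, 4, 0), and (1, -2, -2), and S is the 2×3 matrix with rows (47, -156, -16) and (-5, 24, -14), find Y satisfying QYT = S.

Y = [[-5, 2, -3], [-4, -5, 4]]

Y = Q⁻¹ST⁻¹ (apply Q⁻¹ on the left and T⁻¹ on the right).
det Q = -3; the adjugate gives Q⁻¹ = [[0, 1], [1/3, 4/3]].
T has determinant -4; T⁻¹ = [[2, 3, 4], [1/2, 1, 1], [1/2, 1/2, 1/2]].
Q⁻¹S = [[-5, 24, -14], [9, -20, -24]].
Y = (Q⁻¹S)T⁻¹ = [[-5, 2, -3], [-4, -5, 4]].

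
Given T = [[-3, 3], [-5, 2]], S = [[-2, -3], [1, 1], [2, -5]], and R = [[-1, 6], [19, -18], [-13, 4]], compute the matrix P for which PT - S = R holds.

P = [[1, 0], [-5, -1], [-3, 4]]

PT = R + S = [[-3, 3], [20, -17], [-11, -1]].
T is on the right of P, so right-multiply by T⁻¹: P = (R + S)T⁻¹.
det T = 9, so T⁻¹ = [[2/9, -1/3], [5/9, -1/3]].
P = (R + S)T⁻¹ = [[1, 0], [-5, -1], [-3, 4]].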